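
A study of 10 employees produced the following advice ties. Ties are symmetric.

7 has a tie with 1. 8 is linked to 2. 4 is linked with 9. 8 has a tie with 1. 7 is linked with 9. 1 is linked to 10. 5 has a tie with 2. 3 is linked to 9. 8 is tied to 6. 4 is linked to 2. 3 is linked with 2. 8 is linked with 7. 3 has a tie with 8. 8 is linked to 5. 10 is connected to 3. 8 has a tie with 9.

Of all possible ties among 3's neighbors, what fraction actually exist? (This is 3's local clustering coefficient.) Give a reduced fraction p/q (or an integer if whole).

1/3

3's neighbors: 2, 8, 9, and 10 (k = 4).
Possible neighbor pairs: C(4,2) = 6. Edges among them: 2–8, 8–9 → e = 2.
Clustering(3) = 2/6 = 1/3.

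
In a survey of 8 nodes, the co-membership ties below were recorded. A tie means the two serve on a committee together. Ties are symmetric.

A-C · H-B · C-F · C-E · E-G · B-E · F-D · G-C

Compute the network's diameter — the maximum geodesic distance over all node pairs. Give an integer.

Eccentricity of each node (its greatest distance to any other): A:4, B:4, C:3, D:5, E:3, F:4, G:3, H:5.
The maximum eccentricity is 5, realized for instance by the pair D–H via D – F – C – E – B – H. So the diameter is 5.

5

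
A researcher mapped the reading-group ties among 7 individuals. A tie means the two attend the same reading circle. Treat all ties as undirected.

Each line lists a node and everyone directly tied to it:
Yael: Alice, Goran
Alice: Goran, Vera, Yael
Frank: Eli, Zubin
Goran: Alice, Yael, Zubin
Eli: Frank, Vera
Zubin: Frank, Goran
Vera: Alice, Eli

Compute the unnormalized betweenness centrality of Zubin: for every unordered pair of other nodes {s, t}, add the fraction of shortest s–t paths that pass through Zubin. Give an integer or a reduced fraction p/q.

3

Pairs whose geodesics pass through Zubin — Goran–Frank: 1; Goran–Eli: 1/2; Frank–Alice: 1/2; Frank–Yael: 1.
All other pairs contribute 0.
Summing the contributions gives betweenness(Zubin) = 3.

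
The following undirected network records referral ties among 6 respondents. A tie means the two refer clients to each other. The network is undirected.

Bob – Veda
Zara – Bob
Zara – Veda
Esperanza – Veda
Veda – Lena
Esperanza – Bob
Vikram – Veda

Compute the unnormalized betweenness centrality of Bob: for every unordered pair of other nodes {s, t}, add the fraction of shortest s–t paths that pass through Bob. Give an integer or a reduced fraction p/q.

1/2

Pairs whose geodesics pass through Bob — Esperanza–Zara: 1/2.
All other pairs contribute 0.
Summing the contributions gives betweenness(Bob) = 1/2.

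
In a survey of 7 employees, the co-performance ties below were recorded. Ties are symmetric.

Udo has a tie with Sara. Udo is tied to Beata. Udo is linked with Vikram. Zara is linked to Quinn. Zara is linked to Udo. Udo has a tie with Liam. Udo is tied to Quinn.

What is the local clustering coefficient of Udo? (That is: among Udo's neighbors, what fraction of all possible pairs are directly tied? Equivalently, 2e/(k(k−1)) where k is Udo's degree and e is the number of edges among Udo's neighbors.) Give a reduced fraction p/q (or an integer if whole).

1/15

Udo's neighbors: Beata, Liam, Quinn, Sara, Vikram, and Zara (k = 6).
Possible neighbor pairs: C(6,2) = 15. Edges among them: Quinn–Zara → e = 1.
Clustering(Udo) = 1/15.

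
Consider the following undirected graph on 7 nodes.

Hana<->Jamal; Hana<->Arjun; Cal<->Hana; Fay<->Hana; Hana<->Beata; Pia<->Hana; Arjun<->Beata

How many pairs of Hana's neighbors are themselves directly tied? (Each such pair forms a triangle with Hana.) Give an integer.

Hana's neighbors: Arjun, Beata, Cal, Fay, Jamal, and Pia.
Neighbor pairs that are themselves tied: Hana–Arjun–Beata. Each forms one triangle with Hana, for 1 in total.

1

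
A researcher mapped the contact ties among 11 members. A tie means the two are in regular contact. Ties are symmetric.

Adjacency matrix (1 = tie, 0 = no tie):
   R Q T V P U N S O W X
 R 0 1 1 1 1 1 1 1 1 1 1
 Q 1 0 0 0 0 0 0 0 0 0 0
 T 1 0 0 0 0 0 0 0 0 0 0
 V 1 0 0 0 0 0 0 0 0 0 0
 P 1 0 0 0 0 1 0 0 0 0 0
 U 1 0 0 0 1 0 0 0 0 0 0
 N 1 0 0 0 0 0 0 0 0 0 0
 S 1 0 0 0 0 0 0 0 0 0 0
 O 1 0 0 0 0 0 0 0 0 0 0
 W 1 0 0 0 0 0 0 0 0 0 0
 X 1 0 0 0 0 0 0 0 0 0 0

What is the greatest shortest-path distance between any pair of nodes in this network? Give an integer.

2

Eccentricity of each node (its greatest distance to any other): N:2, O:2, P:2, Q:2, R:1, S:2, T:2, U:2, V:2, W:2, X:2.
The maximum eccentricity is 2, realized for instance by the pair Q–T via Q – R – T. So the diameter is 2.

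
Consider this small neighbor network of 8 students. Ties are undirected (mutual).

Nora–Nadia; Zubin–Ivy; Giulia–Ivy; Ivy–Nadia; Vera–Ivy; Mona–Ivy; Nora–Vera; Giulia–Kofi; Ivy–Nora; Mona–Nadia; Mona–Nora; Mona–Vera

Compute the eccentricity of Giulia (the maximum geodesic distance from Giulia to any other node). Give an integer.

Distances from Giulia: Ivy:1, Kofi:1, Mona:2, Nadia:2, Nora:2, Vera:2, Zubin:2.
The largest is 2 (to Zubin, Nadia, Nora, Vera, and Mona), so the eccentricity of Giulia is 2.

2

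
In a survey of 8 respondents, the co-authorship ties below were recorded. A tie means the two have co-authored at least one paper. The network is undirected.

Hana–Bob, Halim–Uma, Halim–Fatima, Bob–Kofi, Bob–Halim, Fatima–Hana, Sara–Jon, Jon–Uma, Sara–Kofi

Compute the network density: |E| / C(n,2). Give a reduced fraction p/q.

9/28

There are 9 edges and 8 nodes, so the maximum possible is C(8,2) = 28.
Density = 9/28.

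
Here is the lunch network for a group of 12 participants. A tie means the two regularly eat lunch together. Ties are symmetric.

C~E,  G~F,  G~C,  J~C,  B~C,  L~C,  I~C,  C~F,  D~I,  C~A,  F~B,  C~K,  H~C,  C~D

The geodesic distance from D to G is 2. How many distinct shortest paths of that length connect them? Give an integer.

1

The shortest distance is 2, and the only length-2 path is D–C–G. So there is exactly 1 shortest path.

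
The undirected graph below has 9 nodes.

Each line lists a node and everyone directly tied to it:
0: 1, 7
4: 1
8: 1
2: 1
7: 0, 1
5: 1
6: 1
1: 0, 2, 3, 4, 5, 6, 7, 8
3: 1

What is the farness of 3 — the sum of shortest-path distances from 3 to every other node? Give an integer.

15

Distances from 3: 0:2, 1:1, 2:2, 4:2, 5:2, 6:2, 7:2, 8:2.
Sum = 2 + 1 + 2 + 2 + 2 + 2 + 2 + 2 = 15.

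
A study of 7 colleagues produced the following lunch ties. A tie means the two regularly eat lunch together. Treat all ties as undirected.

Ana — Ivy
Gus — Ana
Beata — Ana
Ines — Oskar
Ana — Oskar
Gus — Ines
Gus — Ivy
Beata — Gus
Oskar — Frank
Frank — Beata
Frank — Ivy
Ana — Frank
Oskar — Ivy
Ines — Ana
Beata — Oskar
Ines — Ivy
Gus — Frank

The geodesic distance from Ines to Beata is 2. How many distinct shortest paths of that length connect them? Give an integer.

The shortest distance is 2. The length-2 paths are: Ines–Gus–Beata; Ines–Ana–Beata; Ines–Oskar–Beata.
That gives 3 distinct shortest paths.

3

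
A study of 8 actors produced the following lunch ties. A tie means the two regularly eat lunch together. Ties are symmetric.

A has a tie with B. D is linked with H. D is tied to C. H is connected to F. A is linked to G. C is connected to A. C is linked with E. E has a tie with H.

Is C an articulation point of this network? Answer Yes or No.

Yes

Removing C leaves {D, E, F, and H} with no path to {A, B, and G}, so the network splits into 2 components. C is a cut vertex.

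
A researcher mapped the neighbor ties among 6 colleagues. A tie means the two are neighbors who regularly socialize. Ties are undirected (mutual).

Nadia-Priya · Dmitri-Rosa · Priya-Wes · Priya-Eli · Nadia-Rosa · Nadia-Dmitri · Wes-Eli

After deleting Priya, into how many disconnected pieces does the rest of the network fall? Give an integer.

Without Priya, the remaining ties split the others into: {Dmitri, Nadia, Rosa}; {Eli, Wes}.
That's 2 separate components.

2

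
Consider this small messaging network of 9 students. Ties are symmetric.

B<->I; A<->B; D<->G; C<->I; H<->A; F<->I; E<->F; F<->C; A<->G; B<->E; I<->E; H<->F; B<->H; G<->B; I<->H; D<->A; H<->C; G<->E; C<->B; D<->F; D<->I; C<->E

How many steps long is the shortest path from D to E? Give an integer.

One shortest route is D – F – E, which uses 2 edges, and D and E are not directly tied, so nothing shorter exists. So d(D,E) = 2.

2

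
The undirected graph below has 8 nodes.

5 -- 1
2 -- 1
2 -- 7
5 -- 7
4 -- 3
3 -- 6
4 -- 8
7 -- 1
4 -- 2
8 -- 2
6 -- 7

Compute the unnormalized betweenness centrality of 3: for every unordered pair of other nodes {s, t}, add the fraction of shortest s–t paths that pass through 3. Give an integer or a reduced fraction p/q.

Pairs whose geodesics pass through 3 — 8–6: 1/2; 4–6: 1.
All other pairs contribute 0.
Summing the contributions gives betweenness(3) = 3/2.

3/2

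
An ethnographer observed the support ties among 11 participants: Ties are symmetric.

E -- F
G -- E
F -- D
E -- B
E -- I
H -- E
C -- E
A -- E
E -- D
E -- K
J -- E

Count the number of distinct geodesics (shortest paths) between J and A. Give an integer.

The shortest distance is 2, and the only length-2 path is J–E–A. So there is exactly 1 shortest path.

1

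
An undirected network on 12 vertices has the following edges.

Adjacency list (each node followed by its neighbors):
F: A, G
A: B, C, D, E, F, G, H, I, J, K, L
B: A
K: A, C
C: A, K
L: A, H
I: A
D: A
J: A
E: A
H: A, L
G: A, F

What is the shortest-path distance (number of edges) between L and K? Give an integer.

2

One shortest route is L – A – K, which uses 2 edges, and L and K are not directly tied, so nothing shorter exists. So d(L,K) = 2.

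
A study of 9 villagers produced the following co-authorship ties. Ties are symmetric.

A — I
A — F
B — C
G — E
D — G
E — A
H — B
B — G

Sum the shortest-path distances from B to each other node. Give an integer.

Distances from B: A:3, C:1, D:2, E:2, F:4, G:1, H:1, I:4.
Sum = 3 + 1 + 2 + 2 + 4 + 1 + 1 + 4 = 18.

18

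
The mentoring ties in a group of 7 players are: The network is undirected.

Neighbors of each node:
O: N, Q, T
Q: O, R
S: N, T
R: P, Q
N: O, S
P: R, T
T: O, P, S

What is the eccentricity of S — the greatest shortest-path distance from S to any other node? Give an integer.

3

Distances from S: N:1, O:2, P:2, Q:3, R:3, T:1.
The largest is 3 (to Q and R), so the eccentricity of S is 3.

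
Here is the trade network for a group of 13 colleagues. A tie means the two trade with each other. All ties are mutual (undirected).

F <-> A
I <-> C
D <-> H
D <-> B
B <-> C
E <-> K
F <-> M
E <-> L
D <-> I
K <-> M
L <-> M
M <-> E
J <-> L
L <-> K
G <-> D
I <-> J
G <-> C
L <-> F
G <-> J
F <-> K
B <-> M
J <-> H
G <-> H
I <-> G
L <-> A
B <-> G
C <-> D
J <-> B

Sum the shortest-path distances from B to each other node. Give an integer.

20

Distances from B: A:3, C:1, D:1, E:2, F:2, G:1, H:2, I:2, J:1, K:2, L:2, M:1.
Sum = 3 + 1 + 1 + 2 + 2 + 1 + 2 + 2 + 1 + 2 + 2 + 1 = 20.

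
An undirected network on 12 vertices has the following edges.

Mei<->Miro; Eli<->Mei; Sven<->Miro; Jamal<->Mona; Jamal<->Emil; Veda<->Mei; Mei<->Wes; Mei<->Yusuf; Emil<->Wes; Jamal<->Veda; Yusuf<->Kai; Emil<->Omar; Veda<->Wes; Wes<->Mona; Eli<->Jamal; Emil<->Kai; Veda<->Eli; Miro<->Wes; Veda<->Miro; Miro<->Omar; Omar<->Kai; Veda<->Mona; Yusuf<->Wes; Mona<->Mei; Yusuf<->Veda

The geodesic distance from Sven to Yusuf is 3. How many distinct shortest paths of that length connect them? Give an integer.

3

The shortest distance is 3. The length-3 paths are: Sven–Miro–Veda–Yusuf; Sven–Miro–Mei–Yusuf; Sven–Miro–Wes–Yusuf.
That gives 3 distinct shortest paths.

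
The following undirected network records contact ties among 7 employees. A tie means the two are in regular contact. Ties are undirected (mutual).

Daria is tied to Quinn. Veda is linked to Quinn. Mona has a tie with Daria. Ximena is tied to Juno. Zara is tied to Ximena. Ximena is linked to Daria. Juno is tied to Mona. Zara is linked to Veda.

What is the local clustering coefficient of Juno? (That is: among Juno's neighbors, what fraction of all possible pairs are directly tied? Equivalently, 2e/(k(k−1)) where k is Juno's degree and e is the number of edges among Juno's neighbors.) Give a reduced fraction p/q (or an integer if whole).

Juno's neighbors: Mona and Ximena (k = 2).
Possible neighbor pairs: C(2,2) = 1. Edges among them: none → e = 0.
Clustering(Juno) = 0/1.

0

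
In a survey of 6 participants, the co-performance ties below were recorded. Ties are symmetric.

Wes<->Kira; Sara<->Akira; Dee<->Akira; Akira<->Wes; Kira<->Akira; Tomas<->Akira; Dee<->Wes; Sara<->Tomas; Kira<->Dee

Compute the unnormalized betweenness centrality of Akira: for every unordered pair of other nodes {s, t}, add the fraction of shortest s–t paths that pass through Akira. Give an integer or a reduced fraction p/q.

Pairs whose geodesics pass through Akira — Wes–Sara: 1; Wes–Tomas: 1; Sara–Dee: 1; Sara–Kira: 1; Dee–Tomas: 1; Tomas–Kira: 1.
All other pairs contribute 0.
Summing the contributions gives betweenness(Akira) = 6.

6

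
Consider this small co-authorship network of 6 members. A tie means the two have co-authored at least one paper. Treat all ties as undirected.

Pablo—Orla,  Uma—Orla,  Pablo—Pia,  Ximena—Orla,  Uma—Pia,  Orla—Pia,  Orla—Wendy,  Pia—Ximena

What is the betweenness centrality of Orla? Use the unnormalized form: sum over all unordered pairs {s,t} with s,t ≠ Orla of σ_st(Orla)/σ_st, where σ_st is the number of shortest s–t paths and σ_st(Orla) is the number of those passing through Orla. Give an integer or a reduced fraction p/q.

11/2

Pairs whose geodesics pass through Orla — Pia–Wendy: 1; Wendy–Pablo: 1; Wendy–Uma: 1; Wendy–Ximena: 1; Pablo–Uma: 1/2; Pablo–Ximena: 1/2; Uma–Ximena: 1/2.
All other pairs contribute 0.
Summing the contributions gives betweenness(Orla) = 11/2.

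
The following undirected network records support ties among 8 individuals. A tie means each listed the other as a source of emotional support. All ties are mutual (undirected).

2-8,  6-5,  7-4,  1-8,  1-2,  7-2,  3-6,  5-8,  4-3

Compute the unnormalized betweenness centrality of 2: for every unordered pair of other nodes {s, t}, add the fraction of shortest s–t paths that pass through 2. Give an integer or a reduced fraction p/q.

11/2

Pairs whose geodesics pass through 2 — 4–1: 1; 4–8: 1; 7–1: 1; 7–8: 1; 7–5: 1; 1–3: 1/2.
All other pairs contribute 0.
Summing the contributions gives betweenness(2) = 11/2.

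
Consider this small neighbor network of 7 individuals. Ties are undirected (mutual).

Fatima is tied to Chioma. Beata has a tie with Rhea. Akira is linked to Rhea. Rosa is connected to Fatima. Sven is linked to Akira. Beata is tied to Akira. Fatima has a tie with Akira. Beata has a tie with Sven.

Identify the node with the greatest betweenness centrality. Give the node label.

Unnormalized betweenness of each node: Akira:19/2, Beata:1/2, Chioma:0, Fatima:9, Rhea:0, Rosa:0, Sven:0.
Akira has the largest value, 19/2, making it the main broker — the node through which the most shortest paths run.

Akira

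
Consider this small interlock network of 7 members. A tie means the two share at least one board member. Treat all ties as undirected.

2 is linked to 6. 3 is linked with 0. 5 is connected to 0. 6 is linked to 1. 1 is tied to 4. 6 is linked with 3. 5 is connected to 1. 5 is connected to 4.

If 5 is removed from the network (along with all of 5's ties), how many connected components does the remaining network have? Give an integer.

5's neighbors (0, 1, and 4) remain reachable from one another through other ties, so the rest of the network stays in one piece.

1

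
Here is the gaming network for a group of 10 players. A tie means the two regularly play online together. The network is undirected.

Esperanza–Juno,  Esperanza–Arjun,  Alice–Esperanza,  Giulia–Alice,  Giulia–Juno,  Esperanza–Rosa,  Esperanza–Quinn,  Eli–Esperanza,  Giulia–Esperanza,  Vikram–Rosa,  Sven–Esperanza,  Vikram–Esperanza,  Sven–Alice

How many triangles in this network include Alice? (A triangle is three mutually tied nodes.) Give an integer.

2

Alice's neighbors: Esperanza, Giulia, and Sven.
Neighbor pairs that are themselves tied: Alice–Esperanza–Giulia; Alice–Esperanza–Sven. Each forms one triangle with Alice, for 2 in total.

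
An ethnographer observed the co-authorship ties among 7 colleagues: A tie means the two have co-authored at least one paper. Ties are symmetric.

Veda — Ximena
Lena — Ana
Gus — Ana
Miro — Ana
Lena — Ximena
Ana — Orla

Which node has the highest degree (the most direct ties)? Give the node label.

Ana

Degrees — Ana:4, Gus:1, Lena:2, Miro:1, Orla:1, Veda:1, Ximena:2.
The maximum is 4, attained only by Ana.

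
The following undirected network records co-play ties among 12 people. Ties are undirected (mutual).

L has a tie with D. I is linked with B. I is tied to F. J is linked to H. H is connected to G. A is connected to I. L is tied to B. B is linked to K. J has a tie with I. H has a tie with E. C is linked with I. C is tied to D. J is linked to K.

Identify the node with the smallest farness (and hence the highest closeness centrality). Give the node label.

Farness (sum of distances to all others) for each node — A:29, B:24, C:26, D:32, E:37, F:29, G:37, H:27, I:19, J:21, K:26, L:31.
The smallest farness is 19, for I, so I has the highest closeness.

I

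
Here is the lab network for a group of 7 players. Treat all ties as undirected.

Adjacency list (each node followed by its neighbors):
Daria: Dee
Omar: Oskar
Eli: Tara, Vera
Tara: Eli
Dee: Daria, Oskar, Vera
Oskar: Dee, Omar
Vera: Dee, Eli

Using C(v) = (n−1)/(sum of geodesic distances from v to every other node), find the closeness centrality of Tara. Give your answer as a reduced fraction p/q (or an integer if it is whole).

Distances from Tara: Daria:4, Dee:3, Eli:1, Omar:5, Oskar:4, Vera:2. Sum = 19.
n = 7, so closeness = 6/19.

6/19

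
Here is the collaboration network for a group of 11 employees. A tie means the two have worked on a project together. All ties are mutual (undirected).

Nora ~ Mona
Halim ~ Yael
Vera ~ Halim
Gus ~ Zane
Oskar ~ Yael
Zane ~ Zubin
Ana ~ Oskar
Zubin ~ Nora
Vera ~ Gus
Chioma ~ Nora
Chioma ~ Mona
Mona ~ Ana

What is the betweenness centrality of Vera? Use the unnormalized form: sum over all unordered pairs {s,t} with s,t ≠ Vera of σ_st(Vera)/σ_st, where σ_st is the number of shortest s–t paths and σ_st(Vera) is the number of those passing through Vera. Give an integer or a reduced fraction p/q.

8

Pairs whose geodesics pass through Vera — Ana–Gus: 1/2; Oskar–Gus: 1; Oskar–Zane: 1/2; Yael–Gus: 1; Yael–Zane: 1; Yael–Zubin: 1/2; Halim–Gus: 1; Halim–Zane: 1; Halim–Zubin: 1; Halim–Nora: 1/2.
All other pairs contribute 0.
Summing the contributions gives betweenness(Vera) = 8.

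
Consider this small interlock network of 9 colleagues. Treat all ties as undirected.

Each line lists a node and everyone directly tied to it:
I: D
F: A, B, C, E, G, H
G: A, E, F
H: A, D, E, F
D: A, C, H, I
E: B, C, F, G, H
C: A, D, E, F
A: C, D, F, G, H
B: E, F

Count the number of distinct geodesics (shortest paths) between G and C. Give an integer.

3

The shortest distance is 2. The length-2 paths are: G–E–C; G–F–C; G–A–C.
That gives 3 distinct shortest paths.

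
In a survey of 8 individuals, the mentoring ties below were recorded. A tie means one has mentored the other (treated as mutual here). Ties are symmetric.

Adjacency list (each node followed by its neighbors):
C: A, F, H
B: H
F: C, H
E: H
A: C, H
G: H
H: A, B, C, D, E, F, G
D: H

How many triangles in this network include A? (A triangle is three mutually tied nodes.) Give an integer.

1

A's neighbors: C and H.
Neighbor pairs that are themselves tied: A–C–H. Each forms one triangle with A, for 1 in total.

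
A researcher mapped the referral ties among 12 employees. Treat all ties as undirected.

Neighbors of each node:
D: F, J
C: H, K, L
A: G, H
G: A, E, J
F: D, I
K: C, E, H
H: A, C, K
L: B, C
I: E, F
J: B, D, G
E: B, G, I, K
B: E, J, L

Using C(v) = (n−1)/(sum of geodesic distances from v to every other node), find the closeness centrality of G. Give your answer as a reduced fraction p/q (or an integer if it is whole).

1/2

Distances from G: A:1, B:2, C:3, D:2, E:1, F:3, H:2, I:2, J:1, K:2, L:3. Sum = 22.
n = 12, so closeness = 11/22 = 1/2.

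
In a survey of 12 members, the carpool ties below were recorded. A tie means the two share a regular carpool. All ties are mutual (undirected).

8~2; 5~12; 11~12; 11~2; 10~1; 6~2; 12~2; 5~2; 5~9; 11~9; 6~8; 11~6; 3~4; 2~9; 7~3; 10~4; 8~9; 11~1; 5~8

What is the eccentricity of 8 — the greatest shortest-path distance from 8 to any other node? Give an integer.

Distances from 8: 1:3, 2:1, 3:6, 4:5, 5:1, 6:1, 7:7, 9:1, 10:4, 11:2, 12:2.
The largest is 7 (to 7), so the eccentricity of 8 is 7.

7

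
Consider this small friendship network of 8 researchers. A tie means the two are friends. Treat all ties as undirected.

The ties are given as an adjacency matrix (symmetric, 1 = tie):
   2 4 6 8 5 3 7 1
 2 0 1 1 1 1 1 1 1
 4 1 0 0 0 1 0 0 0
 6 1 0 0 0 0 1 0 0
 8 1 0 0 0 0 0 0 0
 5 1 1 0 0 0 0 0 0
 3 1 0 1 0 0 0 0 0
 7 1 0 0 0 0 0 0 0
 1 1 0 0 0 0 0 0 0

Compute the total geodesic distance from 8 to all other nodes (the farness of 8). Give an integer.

Distances from 8: 1:2, 2:1, 3:2, 4:2, 5:2, 6:2, 7:2.
Sum = 2 + 1 + 2 + 2 + 2 + 2 + 2 = 13.

13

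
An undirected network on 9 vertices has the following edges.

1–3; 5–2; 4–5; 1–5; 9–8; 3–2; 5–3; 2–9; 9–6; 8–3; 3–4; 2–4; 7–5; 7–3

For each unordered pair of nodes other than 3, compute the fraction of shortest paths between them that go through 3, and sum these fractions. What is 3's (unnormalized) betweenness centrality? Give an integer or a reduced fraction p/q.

Pairs whose geodesics pass through 3 — 9–7: 2/3; 9–1: 2/3; 6–7: 2/3; 6–1: 2/3; 8–7: 1; 8–4: 1; 8–5: 1; 8–2: 1/2; 8–1: 1; 7–4: 1/2; 7–2: 1/2; 7–1: 1/2; 4–1: 1/2; 2–1: 1/2.
All other pairs contribute 0.
Summing the contributions gives betweenness(3) = 29/3.

29/3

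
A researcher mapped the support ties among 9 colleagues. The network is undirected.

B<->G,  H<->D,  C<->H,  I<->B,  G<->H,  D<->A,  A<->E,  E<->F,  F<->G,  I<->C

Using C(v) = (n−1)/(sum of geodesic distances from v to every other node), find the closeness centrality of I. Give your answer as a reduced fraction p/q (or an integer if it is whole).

Distances from I: A:4, B:1, C:1, D:3, E:4, F:3, G:2, H:2. Sum = 20.
n = 9, so closeness = 8/20 = 2/5.

2/5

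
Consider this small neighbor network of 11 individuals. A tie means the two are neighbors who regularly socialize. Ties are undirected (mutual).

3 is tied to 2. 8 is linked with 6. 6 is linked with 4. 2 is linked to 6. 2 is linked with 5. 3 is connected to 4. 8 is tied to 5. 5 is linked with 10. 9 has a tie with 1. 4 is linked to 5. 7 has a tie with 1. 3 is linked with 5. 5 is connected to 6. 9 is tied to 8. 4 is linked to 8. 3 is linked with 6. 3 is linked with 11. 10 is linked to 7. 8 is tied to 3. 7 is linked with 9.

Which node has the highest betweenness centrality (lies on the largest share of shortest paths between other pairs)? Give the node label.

8

Unnormalized betweenness of each node: 1:0, 2:0, 3:41/4, 4:0, 5:21/2, 6:5/4, 7:11/4, 8:53/4, 9:37/4, 10:19/4, 11:0.
8 has the largest value, 53/4, making it the main broker — the node through which the most shortest paths run.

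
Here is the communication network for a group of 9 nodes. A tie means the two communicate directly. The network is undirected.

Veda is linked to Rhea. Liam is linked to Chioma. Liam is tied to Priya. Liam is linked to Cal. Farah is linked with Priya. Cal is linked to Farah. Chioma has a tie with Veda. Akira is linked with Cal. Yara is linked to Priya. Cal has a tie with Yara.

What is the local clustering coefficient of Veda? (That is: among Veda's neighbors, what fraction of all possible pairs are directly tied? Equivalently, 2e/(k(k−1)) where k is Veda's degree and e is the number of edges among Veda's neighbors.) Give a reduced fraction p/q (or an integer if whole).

Veda's neighbors: Chioma and Rhea (k = 2).
Possible neighbor pairs: C(2,2) = 1. Edges among them: none → e = 0.
Clustering(Veda) = 0/1.

0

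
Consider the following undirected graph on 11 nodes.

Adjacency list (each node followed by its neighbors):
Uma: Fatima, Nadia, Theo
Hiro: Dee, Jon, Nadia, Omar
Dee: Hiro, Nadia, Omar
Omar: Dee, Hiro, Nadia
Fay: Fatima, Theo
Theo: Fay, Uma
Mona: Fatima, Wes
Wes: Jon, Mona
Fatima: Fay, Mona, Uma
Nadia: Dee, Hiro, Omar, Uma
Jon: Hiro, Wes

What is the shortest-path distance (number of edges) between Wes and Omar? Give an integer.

One shortest route is Wes – Jon – Hiro – Omar, which uses 3 edges, and at distance 2 from Wes we only reach {Fatima, Hiro}, which does not include Omar. So d(Wes,Omar) = 3.

3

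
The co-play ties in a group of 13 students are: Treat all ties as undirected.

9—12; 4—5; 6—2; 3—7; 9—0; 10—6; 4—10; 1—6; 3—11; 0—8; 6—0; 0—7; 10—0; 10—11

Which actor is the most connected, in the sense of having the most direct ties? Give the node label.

Degrees — 0:5, 1:1, 2:1, 3:2, 4:2, 5:1, 6:4, 7:2, 8:1, 9:2, 10:4, 11:2, 12:1.
The maximum is 5, attained only by 0.

0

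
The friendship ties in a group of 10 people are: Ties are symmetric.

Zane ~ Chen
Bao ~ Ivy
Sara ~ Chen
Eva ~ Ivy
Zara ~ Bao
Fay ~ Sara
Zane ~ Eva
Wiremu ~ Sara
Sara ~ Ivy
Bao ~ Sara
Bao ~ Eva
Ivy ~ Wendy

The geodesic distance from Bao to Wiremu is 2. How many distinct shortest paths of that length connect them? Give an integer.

The shortest distance is 2, and the only length-2 path is Bao–Sara–Wiremu. So there is exactly 1 shortest path.

1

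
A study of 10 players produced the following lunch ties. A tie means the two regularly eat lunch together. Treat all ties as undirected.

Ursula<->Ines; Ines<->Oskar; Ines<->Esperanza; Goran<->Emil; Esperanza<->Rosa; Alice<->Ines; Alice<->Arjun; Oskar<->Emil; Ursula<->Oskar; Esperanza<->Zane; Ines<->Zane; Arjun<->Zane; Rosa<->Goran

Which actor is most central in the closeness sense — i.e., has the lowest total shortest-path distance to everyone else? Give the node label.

Farness (sum of distances to all others) for each node — Alice:20, Arjun:23, Emil:21, Esperanza:16, Goran:23, Ines:14, Oskar:17, Rosa:20, Ursula:19, Zane:17.
The smallest farness is 14, for Ines, so Ines has the highest closeness.

Ines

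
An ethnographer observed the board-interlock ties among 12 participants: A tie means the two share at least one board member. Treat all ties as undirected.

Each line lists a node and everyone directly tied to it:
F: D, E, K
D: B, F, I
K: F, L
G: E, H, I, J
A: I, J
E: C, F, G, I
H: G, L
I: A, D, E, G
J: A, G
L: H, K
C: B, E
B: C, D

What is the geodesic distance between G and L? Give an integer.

One shortest route is G – H – L, which uses 2 edges, and G and L are not directly tied, so nothing shorter exists. So d(G,L) = 2.

2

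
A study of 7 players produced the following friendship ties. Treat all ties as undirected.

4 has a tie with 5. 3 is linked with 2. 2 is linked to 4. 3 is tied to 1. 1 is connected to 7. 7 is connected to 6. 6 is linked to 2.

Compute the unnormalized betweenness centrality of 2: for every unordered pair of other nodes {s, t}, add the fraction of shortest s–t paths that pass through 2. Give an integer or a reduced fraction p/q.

9

Pairs whose geodesics pass through 2 — 5–3: 1; 5–6: 1; 5–1: 1; 5–7: 1; 3–6: 1; 3–4: 1; 6–4: 1; 4–1: 1; 4–7: 1.
All other pairs contribute 0.
Summing the contributions gives betweenness(2) = 9.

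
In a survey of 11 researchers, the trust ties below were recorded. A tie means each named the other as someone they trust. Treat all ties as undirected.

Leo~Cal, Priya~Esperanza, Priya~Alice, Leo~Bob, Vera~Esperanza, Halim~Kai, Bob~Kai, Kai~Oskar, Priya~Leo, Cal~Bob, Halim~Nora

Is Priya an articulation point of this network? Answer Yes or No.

Removing Priya leaves {Esperanza and Vera} with no path to {Alice}, so the network splits into 3 components. Priya is a cut vertex.

Yes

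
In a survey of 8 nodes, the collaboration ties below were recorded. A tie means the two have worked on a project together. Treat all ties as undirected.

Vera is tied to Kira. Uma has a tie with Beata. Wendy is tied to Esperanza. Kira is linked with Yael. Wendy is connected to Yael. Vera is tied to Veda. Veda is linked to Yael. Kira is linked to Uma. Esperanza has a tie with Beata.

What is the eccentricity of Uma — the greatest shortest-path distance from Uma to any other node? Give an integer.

3

Distances from Uma: Beata:1, Esperanza:2, Kira:1, Veda:3, Vera:2, Wendy:3, Yael:2.
The largest is 3 (to Wendy and Veda), so the eccentricity of Uma is 3.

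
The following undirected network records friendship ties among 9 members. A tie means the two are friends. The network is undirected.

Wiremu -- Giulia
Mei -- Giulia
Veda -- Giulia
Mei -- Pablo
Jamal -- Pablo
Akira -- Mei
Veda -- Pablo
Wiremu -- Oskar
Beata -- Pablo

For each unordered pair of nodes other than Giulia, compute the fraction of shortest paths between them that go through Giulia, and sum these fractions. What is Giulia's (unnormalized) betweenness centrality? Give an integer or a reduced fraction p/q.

13

Pairs whose geodesics pass through Giulia — Mei–Veda: 1/2; Mei–Wiremu: 1; Mei–Oskar: 1; Veda–Akira: 1/2; Veda–Wiremu: 1; Veda–Oskar: 1; Beata–Wiremu: 2/2; Beata–Oskar: 2/2; Akira–Wiremu: 1; Akira–Oskar: 1; Wiremu–Pablo: 2/2; Wiremu–Jamal: 2/2; Pablo–Oskar: 2/2; Jamal–Oskar: 2/2.
All other pairs contribute 0.
Summing the contributions gives betweenness(Giulia) = 13.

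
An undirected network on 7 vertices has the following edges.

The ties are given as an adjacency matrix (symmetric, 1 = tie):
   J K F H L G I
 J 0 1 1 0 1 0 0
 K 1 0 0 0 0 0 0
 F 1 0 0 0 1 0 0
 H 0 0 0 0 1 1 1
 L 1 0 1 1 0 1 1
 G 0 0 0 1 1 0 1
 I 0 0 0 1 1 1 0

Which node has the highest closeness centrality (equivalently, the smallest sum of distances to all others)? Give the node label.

L

Farness (sum of distances to all others) for each node — F:10, G:10, H:10, I:10, J:9, K:14, L:7.
The smallest farness is 7, for L, so L has the highest closeness.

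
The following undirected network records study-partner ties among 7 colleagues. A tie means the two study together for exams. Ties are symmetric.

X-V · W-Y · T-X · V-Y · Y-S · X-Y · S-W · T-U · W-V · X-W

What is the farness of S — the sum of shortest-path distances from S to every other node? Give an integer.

13

Distances from S: T:3, U:4, V:2, W:1, X:2, Y:1.
Sum = 3 + 4 + 2 + 1 + 2 + 1 = 13.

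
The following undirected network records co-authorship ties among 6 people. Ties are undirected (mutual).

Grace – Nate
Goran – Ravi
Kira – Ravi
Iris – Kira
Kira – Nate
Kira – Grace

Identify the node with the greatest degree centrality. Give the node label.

Degrees — Goran:1, Grace:2, Iris:1, Kira:4, Nate:2, Ravi:2.
The maximum is 4, attained only by Kira.

Kira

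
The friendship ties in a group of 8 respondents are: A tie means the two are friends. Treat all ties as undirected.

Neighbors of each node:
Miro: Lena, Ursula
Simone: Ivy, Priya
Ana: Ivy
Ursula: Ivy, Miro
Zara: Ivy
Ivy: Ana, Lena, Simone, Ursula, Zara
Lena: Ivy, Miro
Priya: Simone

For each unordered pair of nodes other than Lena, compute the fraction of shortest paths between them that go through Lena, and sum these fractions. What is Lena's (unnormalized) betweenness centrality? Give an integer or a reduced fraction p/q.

Pairs whose geodesics pass through Lena — Simone–Miro: 1/2; Zara–Miro: 1/2; Ivy–Miro: 1/2; Ana–Miro: 1/2; Priya–Miro: 1/2.
All other pairs contribute 0.
Summing the contributions gives betweenness(Lena) = 5/2.

5/2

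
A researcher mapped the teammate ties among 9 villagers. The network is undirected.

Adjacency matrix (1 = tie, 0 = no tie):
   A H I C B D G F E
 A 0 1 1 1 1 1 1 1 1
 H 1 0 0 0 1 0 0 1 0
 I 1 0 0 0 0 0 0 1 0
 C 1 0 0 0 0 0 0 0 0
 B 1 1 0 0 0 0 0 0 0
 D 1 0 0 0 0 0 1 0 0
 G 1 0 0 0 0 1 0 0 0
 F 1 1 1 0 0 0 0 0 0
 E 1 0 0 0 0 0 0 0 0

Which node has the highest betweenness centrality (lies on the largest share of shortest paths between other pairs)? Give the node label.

Unnormalized betweenness of each node: A:23, B:0, C:0, D:0, E:0, F:1/2, G:0, H:1/2, I:0.
A has the largest value, 23, making it the main broker — the node through which the most shortest paths run.

A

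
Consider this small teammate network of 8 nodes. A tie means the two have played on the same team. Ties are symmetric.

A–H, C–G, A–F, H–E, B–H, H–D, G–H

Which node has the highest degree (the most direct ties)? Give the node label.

Degrees — A:2, B:1, C:1, D:1, E:1, F:1, G:2, H:5.
The maximum is 5, attained only by H.

H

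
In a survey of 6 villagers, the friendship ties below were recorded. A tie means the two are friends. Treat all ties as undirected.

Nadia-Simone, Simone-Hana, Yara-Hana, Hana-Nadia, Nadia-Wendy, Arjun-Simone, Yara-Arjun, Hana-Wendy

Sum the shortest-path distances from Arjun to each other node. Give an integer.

Distances from Arjun: Hana:2, Nadia:2, Simone:1, Wendy:3, Yara:1.
Sum = 2 + 2 + 1 + 3 + 1 = 9.

9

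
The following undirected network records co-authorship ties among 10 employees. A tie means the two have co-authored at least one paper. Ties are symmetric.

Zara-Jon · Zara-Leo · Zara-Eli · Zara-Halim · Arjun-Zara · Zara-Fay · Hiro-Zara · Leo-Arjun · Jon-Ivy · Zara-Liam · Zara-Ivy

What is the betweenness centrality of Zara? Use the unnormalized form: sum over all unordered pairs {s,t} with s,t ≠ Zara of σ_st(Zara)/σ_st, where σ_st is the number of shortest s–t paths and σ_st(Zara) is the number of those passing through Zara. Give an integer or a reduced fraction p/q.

34

Pairs whose geodesics pass through Zara — Fay–Halim: 1; Fay–Jon: 1; Fay–Eli: 1; Fay–Liam: 1; Fay–Leo: 1; Fay–Ivy: 1; Fay–Hiro: 1; Fay–Arjun: 1; Halim–Jon: 1; Halim–Eli: 1; Halim–Liam: 1; Halim–Leo: 1; Halim–Ivy: 1; Halim–Hiro: 1 … (+20 more pairs).
All other pairs contribute 0.
Summing the contributions gives betweenness(Zara) = 34.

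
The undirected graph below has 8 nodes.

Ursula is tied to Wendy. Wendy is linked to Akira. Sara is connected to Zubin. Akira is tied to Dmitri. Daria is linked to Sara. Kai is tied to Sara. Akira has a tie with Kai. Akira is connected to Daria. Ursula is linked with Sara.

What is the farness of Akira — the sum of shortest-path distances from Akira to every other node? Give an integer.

11

Distances from Akira: Daria:1, Dmitri:1, Kai:1, Sara:2, Ursula:2, Wendy:1, Zubin:3.
Sum = 1 + 1 + 1 + 2 + 2 + 1 + 3 = 11.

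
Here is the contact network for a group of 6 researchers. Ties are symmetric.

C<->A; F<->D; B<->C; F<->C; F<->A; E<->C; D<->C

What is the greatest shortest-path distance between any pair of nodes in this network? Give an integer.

Eccentricity of each node (its greatest distance to any other): A:2, B:2, C:1, D:2, E:2, F:2.
The maximum eccentricity is 2, realized for instance by the pair A–D via A – C – D. So the diameter is 2.

2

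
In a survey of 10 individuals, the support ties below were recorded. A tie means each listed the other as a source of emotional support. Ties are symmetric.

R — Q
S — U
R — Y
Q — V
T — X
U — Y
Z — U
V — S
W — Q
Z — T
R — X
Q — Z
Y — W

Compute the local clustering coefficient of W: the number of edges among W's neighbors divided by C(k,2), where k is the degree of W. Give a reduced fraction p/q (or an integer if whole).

W's neighbors: Q and Y (k = 2).
Possible neighbor pairs: C(2,2) = 1. Edges among them: none → e = 0.
Clustering(W) = 0/1.

0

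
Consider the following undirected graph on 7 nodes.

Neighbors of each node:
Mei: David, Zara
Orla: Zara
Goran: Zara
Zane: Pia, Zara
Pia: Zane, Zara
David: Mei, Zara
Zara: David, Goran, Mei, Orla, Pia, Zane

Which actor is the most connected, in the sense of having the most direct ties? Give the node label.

Degrees — David:2, Goran:1, Mei:2, Orla:1, Pia:2, Zane:2, Zara:6.
The maximum is 6, attained only by Zara.

Zara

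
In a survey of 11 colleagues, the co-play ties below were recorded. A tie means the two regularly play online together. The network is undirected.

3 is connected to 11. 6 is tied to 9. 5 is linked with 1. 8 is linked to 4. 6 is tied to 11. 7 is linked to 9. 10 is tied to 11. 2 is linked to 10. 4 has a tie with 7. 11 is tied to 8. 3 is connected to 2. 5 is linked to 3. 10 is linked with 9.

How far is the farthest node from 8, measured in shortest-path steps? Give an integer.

Distances from 8: 1:4, 2:3, 3:2, 4:1, 5:3, 6:2, 7:2, 9:3, 10:2, 11:1.
The largest is 4 (to 1), so the eccentricity of 8 is 4.

4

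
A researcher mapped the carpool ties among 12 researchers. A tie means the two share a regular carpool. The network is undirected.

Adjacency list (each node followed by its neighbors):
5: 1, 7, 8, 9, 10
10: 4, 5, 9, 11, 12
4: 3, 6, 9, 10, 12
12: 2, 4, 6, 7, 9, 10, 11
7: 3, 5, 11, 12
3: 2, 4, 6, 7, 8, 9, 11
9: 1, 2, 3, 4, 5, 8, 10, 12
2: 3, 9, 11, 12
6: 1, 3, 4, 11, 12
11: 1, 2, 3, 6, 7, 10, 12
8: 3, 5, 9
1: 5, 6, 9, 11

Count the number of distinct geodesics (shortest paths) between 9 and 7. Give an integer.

3

The shortest distance is 2. The length-2 paths are: 9–3–7; 9–5–7; 9–12–7.
That gives 3 distinct shortest paths.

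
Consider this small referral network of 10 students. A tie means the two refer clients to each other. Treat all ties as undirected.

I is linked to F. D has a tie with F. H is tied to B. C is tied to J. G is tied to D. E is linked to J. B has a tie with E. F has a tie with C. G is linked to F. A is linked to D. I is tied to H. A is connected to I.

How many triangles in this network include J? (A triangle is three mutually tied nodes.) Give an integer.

J's neighbors are C and E, but none of them are tied to each other, so no triangle contains J.

0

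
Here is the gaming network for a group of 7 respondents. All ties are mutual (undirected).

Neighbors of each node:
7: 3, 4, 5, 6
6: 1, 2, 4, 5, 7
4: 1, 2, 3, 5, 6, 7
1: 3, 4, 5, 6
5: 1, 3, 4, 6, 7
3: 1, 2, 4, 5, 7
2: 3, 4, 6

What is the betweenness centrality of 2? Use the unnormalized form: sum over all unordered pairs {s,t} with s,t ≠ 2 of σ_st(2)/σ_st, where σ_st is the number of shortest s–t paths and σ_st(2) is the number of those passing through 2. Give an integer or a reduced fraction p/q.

1/5

Pairs whose geodesics pass through 2 — 3–6: 1/5.
All other pairs contribute 0.
Summing the contributions gives betweenness(2) = 1/5.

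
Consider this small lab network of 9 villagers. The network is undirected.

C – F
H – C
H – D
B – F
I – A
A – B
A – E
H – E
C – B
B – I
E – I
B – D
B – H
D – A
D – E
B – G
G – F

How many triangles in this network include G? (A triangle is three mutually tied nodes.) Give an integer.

1

G's neighbors: B and F.
Neighbor pairs that are themselves tied: G–B–F. Each forms one triangle with G, for 1 in total.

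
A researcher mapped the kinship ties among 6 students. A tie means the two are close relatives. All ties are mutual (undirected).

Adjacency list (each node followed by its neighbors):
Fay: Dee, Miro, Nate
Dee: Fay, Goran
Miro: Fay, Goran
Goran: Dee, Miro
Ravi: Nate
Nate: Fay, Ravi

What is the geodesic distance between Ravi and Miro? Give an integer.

One shortest route is Ravi – Nate – Fay – Miro, which uses 3 edges, and at distance 2 from Ravi we only reach {Fay}, which does not include Miro. So d(Ravi,Miro) = 3.

3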